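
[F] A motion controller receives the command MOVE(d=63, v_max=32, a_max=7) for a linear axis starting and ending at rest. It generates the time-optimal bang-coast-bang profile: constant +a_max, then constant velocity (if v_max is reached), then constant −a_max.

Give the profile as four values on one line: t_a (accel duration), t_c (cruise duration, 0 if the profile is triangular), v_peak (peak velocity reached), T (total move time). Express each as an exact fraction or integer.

vₘ²/aₘ = 32²/7 = 1024/7
63 < 1024/7 ⇒ no cruise
v_peak = √(63·7) = √441 = 21
t_a = 21/7 = 3; t_c = 0
T = 2·3 = 6

t_a=3 t_c=0 v_peak=21 T=6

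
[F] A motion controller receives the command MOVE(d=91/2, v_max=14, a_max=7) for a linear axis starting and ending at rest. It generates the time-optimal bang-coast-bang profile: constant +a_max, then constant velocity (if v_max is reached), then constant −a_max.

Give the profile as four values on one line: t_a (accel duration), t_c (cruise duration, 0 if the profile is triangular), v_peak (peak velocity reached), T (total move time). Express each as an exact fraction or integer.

t_a=2 t_c=5/4 v_peak=14 T=21/4

v_max²/a_max = 14²/7 = 28
91/2 ≥ 28 ⇒ cruise phase
t_a = 14/7 = 2; v_peak = 14
d_cruise = 91/2 − 28 = 35/2; t_c = (35/2)/14 = 5/4
T = 2·2 + 5/4 = 21/4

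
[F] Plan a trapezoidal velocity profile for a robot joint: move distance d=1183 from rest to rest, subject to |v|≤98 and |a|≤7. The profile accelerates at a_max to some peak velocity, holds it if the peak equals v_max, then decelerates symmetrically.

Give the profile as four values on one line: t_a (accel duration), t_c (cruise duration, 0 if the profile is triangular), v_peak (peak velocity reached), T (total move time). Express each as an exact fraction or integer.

t_a=13 t_c=0 v_peak=91 T=26

vₘ²/aₘ = 98²/7 = 1372
1183 < 1372 so t_c = 0
v_peak = √(1183·7) = √8281 = 91
t_a = 91/7 = 13; t_c = 0
T = 2·13 = 26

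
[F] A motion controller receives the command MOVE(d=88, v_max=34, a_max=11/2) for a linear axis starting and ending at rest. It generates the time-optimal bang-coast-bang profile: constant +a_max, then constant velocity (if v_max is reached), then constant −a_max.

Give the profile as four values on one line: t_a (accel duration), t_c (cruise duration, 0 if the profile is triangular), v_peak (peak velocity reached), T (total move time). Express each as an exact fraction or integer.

vₘ²/aₘ = 34²/(11/2) = 2312/11
88 < 2312/11 → triangular
v_peak = √(88·11/2) = √484 = 22
t_a = 22/(11/2) = 4; t_c = 0
T = 2·4 = 8

t_a=4 t_c=0 v_peak=22 T=8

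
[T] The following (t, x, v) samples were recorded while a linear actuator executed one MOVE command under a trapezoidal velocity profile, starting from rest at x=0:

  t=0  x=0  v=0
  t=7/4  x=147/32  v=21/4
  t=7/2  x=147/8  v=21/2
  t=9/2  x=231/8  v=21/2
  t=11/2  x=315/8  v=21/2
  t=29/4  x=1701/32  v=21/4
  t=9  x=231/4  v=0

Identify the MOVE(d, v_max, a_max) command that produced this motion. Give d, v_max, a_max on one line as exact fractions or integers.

d=231/4 v_max=21/2 a_max=3

final state: t=9, x=231/4, v=0 → d = 231/4
a_max = (21/4−0)/(7/4−0) = 3
max v = 21/2 over t∈[7/2,11/2] → v_max = 21/2
check: 21/2·(7/2+2) = 231/4 ✓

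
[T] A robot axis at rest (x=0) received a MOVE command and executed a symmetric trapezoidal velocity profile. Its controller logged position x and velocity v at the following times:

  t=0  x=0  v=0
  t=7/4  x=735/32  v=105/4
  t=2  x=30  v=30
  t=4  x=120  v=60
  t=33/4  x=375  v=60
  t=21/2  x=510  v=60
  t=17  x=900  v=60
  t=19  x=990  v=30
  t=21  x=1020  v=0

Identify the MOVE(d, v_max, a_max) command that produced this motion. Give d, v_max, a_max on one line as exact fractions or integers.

d=1020 v_max=60 a_max=15

final state: t=21, x=1020, v=0 → d = 1020
a_max = (105/4−0)/(7/4−0) = 15
max v = 60 over t∈[4,17] → v_max = 60
check: 60·(4+13) = 1020 ✓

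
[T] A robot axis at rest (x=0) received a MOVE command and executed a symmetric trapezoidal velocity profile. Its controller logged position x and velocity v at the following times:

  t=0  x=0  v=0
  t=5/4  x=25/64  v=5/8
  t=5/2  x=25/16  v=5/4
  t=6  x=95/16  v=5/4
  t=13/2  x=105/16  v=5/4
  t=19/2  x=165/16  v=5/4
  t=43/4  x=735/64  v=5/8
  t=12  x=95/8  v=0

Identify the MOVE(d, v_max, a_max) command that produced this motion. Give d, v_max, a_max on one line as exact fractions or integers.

d=95/8 v_max=5/4 a_max=1/2

final state: t=12, x=95/8, v=0 → d = 95/8
a_max = (5/8−0)/(5/4−0) = 1/2
max v = 5/4 over t∈[5/2,19/2] → v_max = 5/4
check: 5/4·(5/2+7) = 95/8 ✓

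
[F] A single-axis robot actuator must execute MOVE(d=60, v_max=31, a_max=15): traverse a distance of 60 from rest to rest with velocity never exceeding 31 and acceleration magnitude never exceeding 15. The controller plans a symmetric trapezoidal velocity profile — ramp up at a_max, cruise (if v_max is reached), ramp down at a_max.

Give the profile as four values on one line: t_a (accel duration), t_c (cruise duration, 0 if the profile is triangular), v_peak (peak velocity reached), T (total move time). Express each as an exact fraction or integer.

t_a=2 t_c=0 v_peak=30 T=4

v_max²/a_max = 31²/15 = 961/15
60 < 961/15 ⇒ no cruise
v_peak = √(60·15) = √900 = 30
t_a = 30/15 = 2; t_c = 0
T = 2·2 = 4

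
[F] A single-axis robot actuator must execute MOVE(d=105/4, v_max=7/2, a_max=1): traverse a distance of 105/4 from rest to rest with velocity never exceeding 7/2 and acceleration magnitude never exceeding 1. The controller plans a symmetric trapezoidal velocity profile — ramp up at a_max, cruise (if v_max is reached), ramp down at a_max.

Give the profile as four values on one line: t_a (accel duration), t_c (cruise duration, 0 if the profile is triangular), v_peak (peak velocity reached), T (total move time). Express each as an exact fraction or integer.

vₘ²/aₘ = (7/2)²/1 = 49/4
105/4 ≥ 49/4 ⇒ cruise phase
t_a = (7/2)/1 = 7/2; v_peak = 7/2
d_cruise = 105/4 − 49/4 = 14; t_c = 14/(7/2) = 4
T = 2·7/2 + 4 = 11

t_a=7/2 t_c=4 v_peak=7/2 T=11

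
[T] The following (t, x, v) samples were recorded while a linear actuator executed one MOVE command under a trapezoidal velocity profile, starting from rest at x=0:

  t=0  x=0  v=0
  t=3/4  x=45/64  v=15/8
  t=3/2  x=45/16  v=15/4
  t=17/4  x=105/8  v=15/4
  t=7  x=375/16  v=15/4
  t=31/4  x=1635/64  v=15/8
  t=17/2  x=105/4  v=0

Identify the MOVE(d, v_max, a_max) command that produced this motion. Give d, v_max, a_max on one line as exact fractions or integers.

d=105/4 v_max=15/4 a_max=5/2

final state: t=17/2, x=105/4, v=0 → d = 105/4
a_max = (15/8−0)/(3/4−0) = 5/2
max v = 15/4 over t∈[3/2,7] → v_max = 15/4
check: 15/4·(3/2+11/2) = 105/4 ✓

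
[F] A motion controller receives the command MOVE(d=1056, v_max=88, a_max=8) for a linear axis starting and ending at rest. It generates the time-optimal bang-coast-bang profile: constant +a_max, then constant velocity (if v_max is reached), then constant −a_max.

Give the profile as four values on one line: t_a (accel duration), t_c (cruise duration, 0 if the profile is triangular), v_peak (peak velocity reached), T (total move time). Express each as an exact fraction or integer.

t_a=11 t_c=1 v_peak=88 T=23

vₘ²/aₘ = 88²/8 = 968
1056 ≥ 968 ⇒ cruise phase
t_a = 88/8 = 11; v_peak = 88
d_cruise = 1056 − 968 = 88; t_c = 88/88 = 1
T = 2·11 + 1 = 23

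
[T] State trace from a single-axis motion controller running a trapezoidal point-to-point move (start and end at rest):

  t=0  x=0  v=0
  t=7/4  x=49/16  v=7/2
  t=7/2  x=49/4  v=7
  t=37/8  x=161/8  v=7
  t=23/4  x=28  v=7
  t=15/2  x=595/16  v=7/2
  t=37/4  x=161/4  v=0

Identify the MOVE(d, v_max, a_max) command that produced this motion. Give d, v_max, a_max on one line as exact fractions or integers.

d=161/4 v_max=7 a_max=2

final state: t=37/4, x=161/4, v=0 → d = 161/4
a_max = (7/2−0)/(7/4−0) = 2
max v = 7 over t∈[7/2,23/4] → v_max = 7
check: 7·(7/2+9/4) = 161/4 ✓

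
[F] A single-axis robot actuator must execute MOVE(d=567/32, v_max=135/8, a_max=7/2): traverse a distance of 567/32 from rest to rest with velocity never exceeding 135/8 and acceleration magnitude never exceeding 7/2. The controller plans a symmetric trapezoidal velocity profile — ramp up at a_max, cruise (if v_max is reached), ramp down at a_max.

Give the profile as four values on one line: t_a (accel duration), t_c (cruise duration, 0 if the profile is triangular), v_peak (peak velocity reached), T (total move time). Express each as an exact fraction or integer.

t_a=9/4 t_c=0 v_peak=63/8 T=9/2

v_max²/a_max = (135/8)²/(7/2) = 18225/224
567/32 < 18225/224 ⇒ no cruise
v_peak = √(567/32·7/2) = √(3969/64) = 63/8
t_a = (63/8)/(7/2) = 9/4; t_c = 0
T = 2·9/4 = 9/2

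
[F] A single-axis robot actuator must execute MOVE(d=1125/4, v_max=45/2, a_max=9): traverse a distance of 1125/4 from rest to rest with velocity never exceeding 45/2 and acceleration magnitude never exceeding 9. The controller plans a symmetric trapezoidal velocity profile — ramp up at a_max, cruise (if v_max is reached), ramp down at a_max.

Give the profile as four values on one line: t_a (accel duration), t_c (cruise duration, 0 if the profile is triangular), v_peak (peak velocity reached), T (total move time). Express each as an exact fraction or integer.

(v_max)²/a_max = (45/2)²/9 = 225/4
1125/4 ≥ 225/4 ⇒ cruise phase
t_a = (45/2)/9 = 5/2; v_peak = 45/2
d_cruise = 1125/4 − 225/4 = 225; t_c = 225/(45/2) = 10
T = 2·5/2 + 10 = 15

t_a=5/2 t_c=10 v_peak=45/2 T=15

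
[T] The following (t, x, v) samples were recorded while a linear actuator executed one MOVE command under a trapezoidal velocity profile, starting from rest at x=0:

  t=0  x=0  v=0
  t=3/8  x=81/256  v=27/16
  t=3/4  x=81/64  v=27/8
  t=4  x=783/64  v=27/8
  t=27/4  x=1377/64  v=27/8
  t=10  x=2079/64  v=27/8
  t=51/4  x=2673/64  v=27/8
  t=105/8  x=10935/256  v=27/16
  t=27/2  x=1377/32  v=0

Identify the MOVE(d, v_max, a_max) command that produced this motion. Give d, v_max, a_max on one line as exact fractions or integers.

d=1377/32 v_max=27/8 a_max=9/2

final state: t=27/2, x=1377/32, v=0 → d = 1377/32
a_max = (27/16−0)/(3/8−0) = 9/2
max v = 27/8 over t∈[3/4,51/4] → v_max = 27/8
check: 27/8·(3/4+12) = 1377/32 ✓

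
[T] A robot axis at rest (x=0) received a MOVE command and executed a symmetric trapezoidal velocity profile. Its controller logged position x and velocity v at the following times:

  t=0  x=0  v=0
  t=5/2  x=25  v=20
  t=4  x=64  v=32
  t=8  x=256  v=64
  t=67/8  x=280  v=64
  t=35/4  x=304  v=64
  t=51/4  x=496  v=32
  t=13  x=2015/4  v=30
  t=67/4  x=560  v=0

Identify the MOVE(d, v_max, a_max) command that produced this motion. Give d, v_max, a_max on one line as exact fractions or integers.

final state: t=67/4, x=560, v=0 → d = 560
a_max = (20−0)/(5/2−0) = 8
max v = 64 over t∈[8,35/4] → v_max = 64
check: 64·(8+3/4) = 560 ✓

d=560 v_max=64 a_max=8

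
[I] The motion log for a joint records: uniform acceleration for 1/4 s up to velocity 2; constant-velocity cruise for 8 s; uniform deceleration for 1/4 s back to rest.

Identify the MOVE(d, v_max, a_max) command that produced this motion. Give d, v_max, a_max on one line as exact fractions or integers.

a_max = 2/(1/4) = 8
d_a = ½·2·1/4 = 1/4; d_c = 2·8 = 16
d = 2·1/4 + 16 = 33/2
t_c = 8 > 0 → v_max = v_peak = 2

d=33/2 v_max=2 a_max=8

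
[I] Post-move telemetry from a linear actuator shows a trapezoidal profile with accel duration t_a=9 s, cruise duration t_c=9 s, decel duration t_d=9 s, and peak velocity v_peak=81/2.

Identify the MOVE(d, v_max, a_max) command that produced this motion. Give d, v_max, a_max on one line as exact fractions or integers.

d=729 v_max=81/2 a_max=9/2

a_max = (81/2)/9 = 9/2
d_a = ½·81/2·9 = 729/4; d_c = 81/2·9 = 729/2
d = 2·729/4 + 729/2 = 729
t_c = 9 > 0 → v_max = v_peak = 81/2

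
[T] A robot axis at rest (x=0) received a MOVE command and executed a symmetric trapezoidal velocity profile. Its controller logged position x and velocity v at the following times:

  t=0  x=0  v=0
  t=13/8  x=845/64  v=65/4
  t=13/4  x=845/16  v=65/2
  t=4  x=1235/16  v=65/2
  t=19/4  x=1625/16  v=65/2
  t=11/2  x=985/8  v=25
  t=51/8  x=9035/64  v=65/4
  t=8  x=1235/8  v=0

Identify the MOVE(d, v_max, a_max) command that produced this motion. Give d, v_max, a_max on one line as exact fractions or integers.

final state: t=8, x=1235/8, v=0 → d = 1235/8
a_max = (65/4−0)/(13/8−0) = 10
max v = 65/2 over t∈[13/4,19/4] → v_max = 65/2
check: 65/2·(13/4+3/2) = 1235/8 ✓

d=1235/8 v_max=65/2 a_max=10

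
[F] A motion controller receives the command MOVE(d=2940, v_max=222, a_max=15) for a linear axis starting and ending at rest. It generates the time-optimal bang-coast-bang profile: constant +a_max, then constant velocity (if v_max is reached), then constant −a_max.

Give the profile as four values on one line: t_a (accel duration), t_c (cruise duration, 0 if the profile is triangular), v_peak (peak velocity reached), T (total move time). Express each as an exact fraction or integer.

t_a=14 t_c=0 v_peak=210 T=28

vₘ²/aₘ = 222²/15 = 16428/5
2940 < 16428/5 so t_c = 0
v_peak = √(2940·15) = √44100 = 210
t_a = 210/15 = 14; t_c = 0
T = 2·14 = 28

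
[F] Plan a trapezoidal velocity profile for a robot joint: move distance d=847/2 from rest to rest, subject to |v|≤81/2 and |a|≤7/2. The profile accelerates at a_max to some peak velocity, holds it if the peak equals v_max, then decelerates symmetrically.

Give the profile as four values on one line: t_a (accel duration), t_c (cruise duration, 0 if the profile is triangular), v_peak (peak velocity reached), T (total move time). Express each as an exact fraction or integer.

v_max²/a_max = (81/2)²/(7/2) = 6561/14
847/2 < 6561/14 so t_c = 0
v_peak = √(847/2·7/2) = √(5929/4) = 77/2
t_a = (77/2)/(7/2) = 11; t_c = 0
T = 2·11 = 22

t_a=11 t_c=0 v_peak=77/2 T=22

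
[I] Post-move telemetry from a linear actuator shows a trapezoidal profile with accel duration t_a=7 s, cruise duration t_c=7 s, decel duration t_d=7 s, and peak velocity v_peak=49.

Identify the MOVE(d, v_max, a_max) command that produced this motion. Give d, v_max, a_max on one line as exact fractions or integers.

a_max = 49/7 = 7
d_a = ½·49·7 = 343/2; d_c = 49·7 = 343
d = 2·343/2 + 343 = 686
t_c = 7 > 0 ⇒ limit active, v_max = 49

d=686 v_max=49 a_max=7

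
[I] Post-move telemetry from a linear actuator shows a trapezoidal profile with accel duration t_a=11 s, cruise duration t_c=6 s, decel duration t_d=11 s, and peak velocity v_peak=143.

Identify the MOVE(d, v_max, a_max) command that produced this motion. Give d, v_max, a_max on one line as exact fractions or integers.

a_max = 143/11 = 13
d_a = ½·143·11 = 1573/2; d_c = 143·6 = 858
d = 2·1573/2 + 858 = 2431
t_c = 6 > 0 → v_max = v_peak = 143

d=2431 v_max=143 a_max=13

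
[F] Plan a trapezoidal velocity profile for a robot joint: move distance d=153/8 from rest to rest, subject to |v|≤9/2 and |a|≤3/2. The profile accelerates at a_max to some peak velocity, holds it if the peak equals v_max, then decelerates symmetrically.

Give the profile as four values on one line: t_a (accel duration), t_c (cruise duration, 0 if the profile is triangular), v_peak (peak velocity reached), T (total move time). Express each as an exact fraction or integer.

t_a=3 t_c=5/4 v_peak=9/2 T=29/4

(v_max)²/a_max = (9/2)²/(3/2) = 27/2
153/8 ≥ 27/2 so v_max reached
t_a = (9/2)/(3/2) = 3; v_peak = 9/2
d_cruise = 153/8 − 27/2 = 45/8; t_c = (45/8)/(9/2) = 5/4
T = 2·3 + 5/4 = 29/4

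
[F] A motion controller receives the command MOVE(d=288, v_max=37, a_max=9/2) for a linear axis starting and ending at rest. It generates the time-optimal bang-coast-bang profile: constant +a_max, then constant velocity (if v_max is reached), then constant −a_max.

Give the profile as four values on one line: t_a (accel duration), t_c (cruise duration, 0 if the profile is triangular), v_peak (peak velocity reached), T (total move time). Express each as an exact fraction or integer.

v_max²/a_max = 37²/(9/2) = 2738/9
288 < 2738/9 → triangular
v_peak = √(288·9/2) = √1296 = 36
t_a = 36/(9/2) = 8; t_c = 0
T = 2·8 = 16

t_a=8 t_c=0 v_peak=36 T=16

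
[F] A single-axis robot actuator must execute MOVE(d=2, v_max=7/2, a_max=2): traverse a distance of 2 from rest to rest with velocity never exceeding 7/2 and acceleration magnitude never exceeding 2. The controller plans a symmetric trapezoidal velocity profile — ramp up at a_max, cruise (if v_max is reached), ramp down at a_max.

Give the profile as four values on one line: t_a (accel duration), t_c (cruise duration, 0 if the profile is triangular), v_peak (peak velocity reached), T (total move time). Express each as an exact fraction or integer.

v_max²/a_max = (7/2)²/2 = 49/8
2 < 49/8 → triangular
v_peak = √(2·2) = √4 = 2
t_a = 2/2 = 1; t_c = 0
T = 2·1 = 2

t_a=1 t_c=0 v_peak=2 T=2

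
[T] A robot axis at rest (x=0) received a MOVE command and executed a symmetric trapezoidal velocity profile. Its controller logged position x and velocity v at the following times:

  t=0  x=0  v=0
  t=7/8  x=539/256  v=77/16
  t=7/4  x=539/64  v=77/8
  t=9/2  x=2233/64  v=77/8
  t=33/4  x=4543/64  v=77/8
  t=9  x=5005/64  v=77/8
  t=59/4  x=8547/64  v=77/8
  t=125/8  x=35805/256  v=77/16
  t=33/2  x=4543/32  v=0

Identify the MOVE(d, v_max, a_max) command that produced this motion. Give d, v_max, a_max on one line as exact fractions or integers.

final state: t=33/2, x=4543/32, v=0 → d = 4543/32
a_max = (77/16−0)/(7/8−0) = 11/2
max v = 77/8 over t∈[7/4,59/4] → v_max = 77/8
check: 77/8·(7/4+13) = 4543/32 ✓

d=4543/32 v_max=77/8 a_max=11/2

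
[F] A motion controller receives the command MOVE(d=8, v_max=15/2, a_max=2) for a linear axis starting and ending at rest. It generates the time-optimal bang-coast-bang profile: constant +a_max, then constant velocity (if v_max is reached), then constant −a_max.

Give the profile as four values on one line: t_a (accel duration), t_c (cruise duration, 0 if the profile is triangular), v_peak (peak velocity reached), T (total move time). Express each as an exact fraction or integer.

t_a=2 t_c=0 v_peak=4 T=4

v_max²/a_max = (15/2)²/2 = 225/8
8 < 225/8 → triangular
v_peak = √(8·2) = √16 = 4
t_a = 4/2 = 2; t_c = 0
T = 2·2 = 4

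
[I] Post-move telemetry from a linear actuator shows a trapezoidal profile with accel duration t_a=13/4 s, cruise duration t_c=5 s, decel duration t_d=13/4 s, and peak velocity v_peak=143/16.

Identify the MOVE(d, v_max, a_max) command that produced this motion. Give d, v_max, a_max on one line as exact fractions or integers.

d=4719/64 v_max=143/16 a_max=11/4

a_max = (143/16)/(13/4) = 11/4
d_a = ½·143/16·13/4 = 1859/128; d_c = 143/16·5 = 715/16
d = 2·1859/128 + 715/16 = 4719/64
t_c = 5 > 0 so v_max = 143/16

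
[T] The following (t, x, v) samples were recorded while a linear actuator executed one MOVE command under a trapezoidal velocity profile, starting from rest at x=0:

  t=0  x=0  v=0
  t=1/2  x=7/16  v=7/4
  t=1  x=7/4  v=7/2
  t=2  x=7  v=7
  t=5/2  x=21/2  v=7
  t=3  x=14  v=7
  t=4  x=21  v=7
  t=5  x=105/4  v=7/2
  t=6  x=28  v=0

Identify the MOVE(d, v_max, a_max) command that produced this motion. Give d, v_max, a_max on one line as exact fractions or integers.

final state: t=6, x=28, v=0 → d = 28
a_max = (7/4−0)/(1/2−0) = 7/2
max v = 7 over t∈[2,4] → v_max = 7
check: 7·(2+2) = 28 ✓

d=28 v_max=7 a_max=7/2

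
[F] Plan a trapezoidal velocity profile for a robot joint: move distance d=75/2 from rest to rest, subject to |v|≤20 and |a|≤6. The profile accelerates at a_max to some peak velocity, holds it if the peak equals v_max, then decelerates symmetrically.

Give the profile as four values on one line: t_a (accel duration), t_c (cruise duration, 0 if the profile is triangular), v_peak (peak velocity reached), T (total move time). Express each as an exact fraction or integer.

t_a=5/2 t_c=0 v_peak=15 T=5

(v_max)²/a_max = 20²/6 = 200/3
75/2 < 200/3 → triangular
v_peak = √(75/2·6) = √225 = 15
t_a = 15/6 = 5/2; t_c = 0
T = 2·5/2 = 5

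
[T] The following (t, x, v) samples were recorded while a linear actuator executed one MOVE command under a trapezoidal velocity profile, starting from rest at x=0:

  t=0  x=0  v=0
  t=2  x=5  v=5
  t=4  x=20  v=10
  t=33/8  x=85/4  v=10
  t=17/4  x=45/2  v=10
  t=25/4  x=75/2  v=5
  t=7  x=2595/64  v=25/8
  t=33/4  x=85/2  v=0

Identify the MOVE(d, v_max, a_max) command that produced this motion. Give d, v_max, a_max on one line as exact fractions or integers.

final state: t=33/4, x=85/2, v=0 → d = 85/2
a_max = (5−0)/(2−0) = 5/2
max v = 10 over t∈[4,17/4] → v_max = 10
check: 10·(4+1/4) = 85/2 ✓

d=85/2 v_max=10 a_max=5/2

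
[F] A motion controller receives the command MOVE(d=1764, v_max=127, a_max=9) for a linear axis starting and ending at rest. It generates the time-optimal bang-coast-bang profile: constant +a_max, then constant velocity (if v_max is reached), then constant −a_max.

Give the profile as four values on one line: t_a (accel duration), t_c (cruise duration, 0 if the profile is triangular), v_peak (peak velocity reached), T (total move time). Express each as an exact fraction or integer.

v_max²/a_max = 127²/9 = 16129/9
1764 < 16129/9 → triangular
v_peak = √(1764·9) = √15876 = 126
t_a = 126/9 = 14; t_c = 0
T = 2·14 = 28

t_a=14 t_c=0 v_peak=126 T=28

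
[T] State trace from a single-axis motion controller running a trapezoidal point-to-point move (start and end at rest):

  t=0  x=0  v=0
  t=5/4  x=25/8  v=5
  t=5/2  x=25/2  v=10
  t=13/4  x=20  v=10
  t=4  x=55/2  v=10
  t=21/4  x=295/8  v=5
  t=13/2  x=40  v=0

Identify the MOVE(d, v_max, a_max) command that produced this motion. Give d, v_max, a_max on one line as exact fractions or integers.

d=40 v_max=10 a_max=4

final state: t=13/2, x=40, v=0 → d = 40
a_max = (5−0)/(5/4−0) = 4
max v = 10 over t∈[5/2,4] → v_max = 10
check: 10·(5/2+3/2) = 40 ✓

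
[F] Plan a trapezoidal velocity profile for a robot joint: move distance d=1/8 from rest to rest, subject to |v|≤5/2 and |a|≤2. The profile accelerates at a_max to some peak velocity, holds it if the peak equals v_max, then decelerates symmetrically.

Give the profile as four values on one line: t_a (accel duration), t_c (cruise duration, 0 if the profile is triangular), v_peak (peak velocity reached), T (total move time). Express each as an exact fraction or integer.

t_a=1/4 t_c=0 v_peak=1/2 T=1/2

vₘ²/aₘ = (5/2)²/2 = 25/8
1/8 < 25/8 ⇒ no cruise
v_peak = √(1/8·2) = √(1/4) = 1/2
t_a = (1/2)/2 = 1/4; t_c = 0
T = 2·1/4 = 1/2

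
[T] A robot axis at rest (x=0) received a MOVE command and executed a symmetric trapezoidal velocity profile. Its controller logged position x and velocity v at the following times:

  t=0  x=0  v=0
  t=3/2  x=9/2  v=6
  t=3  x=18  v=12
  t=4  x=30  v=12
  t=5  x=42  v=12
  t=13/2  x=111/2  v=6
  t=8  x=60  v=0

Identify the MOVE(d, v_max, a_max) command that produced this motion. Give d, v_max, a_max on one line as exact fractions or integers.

d=60 v_max=12 a_max=4

final state: t=8, x=60, v=0 → d = 60
a_max = (6−0)/(3/2−0) = 4
max v = 12 over t∈[3,5] → v_max = 12
check: 12·(3+2) = 60 ✓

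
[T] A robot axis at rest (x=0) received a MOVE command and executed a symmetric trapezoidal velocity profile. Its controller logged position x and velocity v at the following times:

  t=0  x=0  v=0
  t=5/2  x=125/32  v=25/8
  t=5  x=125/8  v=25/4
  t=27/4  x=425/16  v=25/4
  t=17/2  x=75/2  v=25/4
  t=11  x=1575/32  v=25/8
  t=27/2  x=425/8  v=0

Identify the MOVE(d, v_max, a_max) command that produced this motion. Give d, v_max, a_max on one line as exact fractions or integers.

d=425/8 v_max=25/4 a_max=5/4

final state: t=27/2, x=425/8, v=0 → d = 425/8
a_max = (25/8−0)/(5/2−0) = 5/4
max v = 25/4 over t∈[5,17/2] → v_max = 25/4
check: 25/4·(5+7/2) = 425/8 ✓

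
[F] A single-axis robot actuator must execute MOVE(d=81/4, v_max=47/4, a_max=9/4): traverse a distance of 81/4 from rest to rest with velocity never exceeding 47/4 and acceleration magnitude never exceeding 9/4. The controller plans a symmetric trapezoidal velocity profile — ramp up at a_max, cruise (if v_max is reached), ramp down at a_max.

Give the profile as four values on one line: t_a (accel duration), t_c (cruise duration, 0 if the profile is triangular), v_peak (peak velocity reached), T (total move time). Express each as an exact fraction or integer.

t_a=3 t_c=0 v_peak=27/4 T=6

(v_max)²/a_max = (47/4)²/(9/4) = 2209/36
81/4 < 2209/36 → triangular
v_peak = √(81/4·9/4) = √(729/16) = 27/4
t_a = (27/4)/(9/4) = 3; t_c = 0
T = 2·3 = 6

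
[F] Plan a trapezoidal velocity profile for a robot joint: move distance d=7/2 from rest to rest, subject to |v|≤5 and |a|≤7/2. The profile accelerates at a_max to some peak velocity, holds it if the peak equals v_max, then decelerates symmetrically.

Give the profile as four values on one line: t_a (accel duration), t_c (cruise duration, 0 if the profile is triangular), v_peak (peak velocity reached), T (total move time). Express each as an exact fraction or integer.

(v_max)²/a_max = 5²/(7/2) = 50/7
7/2 < 50/7 → triangular
v_peak = √(7/2·7/2) = √(49/4) = 7/2
t_a = (7/2)/(7/2) = 1; t_c = 0
T = 2·1 = 2

t_a=1 t_c=0 v_peak=7/2 T=2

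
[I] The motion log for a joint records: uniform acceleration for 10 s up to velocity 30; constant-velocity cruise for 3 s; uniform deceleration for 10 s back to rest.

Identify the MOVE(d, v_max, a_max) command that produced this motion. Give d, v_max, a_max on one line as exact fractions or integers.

d=390 v_max=30 a_max=3

a_max = 30/10 = 3
d_a = ½·30·10 = 150; d_c = 30·3 = 90
d = 2·150 + 90 = 390
t_c = 3 > 0 → v_max = v_peak = 30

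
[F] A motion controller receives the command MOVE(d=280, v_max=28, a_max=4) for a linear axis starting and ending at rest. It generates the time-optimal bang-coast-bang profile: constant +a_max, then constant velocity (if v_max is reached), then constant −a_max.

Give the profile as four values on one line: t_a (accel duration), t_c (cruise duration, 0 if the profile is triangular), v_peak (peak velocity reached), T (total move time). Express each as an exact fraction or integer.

t_a=7 t_c=3 v_peak=28 T=17

v_max²/a_max = 28²/4 = 196
280 ≥ 196 ⇒ cruise phase
t_a = 28/4 = 7; v_peak = 28
d_cruise = 280 − 196 = 84; t_c = 84/28 = 3
T = 2·7 + 3 = 17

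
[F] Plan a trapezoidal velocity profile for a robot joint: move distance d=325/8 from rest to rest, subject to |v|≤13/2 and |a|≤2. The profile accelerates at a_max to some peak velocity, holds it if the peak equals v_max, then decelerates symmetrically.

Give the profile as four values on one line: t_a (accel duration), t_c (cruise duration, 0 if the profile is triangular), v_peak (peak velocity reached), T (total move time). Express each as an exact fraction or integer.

vₘ²/aₘ = (13/2)²/2 = 169/8
325/8 ≥ 169/8 ⇒ cruise phase
t_a = (13/2)/2 = 13/4; v_peak = 13/2
d_cruise = 325/8 − 169/8 = 39/2; t_c = (39/2)/(13/2) = 3
T = 2·13/4 + 3 = 19/2

t_a=13/4 t_c=3 v_peak=13/2 T=19/2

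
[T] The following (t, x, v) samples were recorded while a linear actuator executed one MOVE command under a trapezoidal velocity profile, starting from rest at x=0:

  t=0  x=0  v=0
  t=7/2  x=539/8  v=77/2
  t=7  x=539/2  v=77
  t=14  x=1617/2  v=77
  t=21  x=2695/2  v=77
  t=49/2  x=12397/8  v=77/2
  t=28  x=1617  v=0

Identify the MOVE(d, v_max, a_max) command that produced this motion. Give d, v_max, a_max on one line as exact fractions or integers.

d=1617 v_max=77 a_max=11

final state: t=28, x=1617, v=0 → d = 1617
a_max = (77/2−0)/(7/2−0) = 11
max v = 77 over t∈[7,21] → v_max = 77
check: 77·(7+14) = 1617 ✓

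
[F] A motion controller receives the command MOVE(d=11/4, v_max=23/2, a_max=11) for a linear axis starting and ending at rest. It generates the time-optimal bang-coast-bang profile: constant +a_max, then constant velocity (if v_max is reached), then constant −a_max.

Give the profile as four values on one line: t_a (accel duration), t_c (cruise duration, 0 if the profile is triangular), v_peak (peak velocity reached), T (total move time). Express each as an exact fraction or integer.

v_max²/a_max = (23/2)²/11 = 529/44
11/4 < 529/44 → triangular
v_peak = √(11/4·11) = √(121/4) = 11/2
t_a = (11/2)/11 = 1/2; t_c = 0
T = 2·1/2 = 1

t_a=1/2 t_c=0 v_peak=11/2 T=1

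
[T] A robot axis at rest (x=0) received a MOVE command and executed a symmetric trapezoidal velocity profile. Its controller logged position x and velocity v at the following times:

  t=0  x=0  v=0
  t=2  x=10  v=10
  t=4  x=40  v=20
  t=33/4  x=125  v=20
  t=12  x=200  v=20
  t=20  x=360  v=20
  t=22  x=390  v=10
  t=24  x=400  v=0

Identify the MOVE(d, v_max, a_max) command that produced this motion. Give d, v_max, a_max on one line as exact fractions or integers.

final state: t=24, x=400, v=0 → d = 400
a_max = (10−0)/(2−0) = 5
max v = 20 over t∈[4,20] → v_max = 20
check: 20·(4+16) = 400 ✓

d=400 v_max=20 a_max=5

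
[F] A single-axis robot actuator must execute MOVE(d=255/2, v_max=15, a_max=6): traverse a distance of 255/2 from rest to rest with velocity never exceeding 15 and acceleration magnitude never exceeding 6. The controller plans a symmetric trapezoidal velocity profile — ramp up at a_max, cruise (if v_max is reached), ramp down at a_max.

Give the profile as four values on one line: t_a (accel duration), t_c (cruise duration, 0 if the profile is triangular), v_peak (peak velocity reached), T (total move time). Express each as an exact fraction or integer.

vₘ²/aₘ = 15²/6 = 75/2
255/2 ≥ 75/2 so v_max reached
t_a = 15/6 = 5/2; v_peak = 15
d_cruise = 255/2 − 75/2 = 90; t_c = 90/15 = 6
T = 2·5/2 + 6 = 11

t_a=5/2 t_c=6 v_peak=15 T=11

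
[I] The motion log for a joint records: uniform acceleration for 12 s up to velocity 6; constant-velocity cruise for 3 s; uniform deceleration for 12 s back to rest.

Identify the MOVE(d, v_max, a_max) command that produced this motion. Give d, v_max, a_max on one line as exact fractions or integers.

a_max = 6/12 = 1/2
d_a = ½·6·12 = 36; d_c = 6·3 = 18
d = 2·36 + 18 = 90
t_c = 3 > 0 so v_max = 6

d=90 v_max=6 a_max=1/2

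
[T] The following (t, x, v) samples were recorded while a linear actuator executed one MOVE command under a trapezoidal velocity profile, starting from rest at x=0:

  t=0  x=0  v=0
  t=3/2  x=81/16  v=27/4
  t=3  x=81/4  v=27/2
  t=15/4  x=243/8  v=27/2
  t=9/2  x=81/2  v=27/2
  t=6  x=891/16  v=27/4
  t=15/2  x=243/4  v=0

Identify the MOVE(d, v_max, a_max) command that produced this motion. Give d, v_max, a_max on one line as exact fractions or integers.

d=243/4 v_max=27/2 a_max=9/2

final state: t=15/2, x=243/4, v=0 → d = 243/4
a_max = (27/4−0)/(3/2−0) = 9/2
max v = 27/2 over t∈[3,9/2] → v_max = 27/2
check: 27/2·(3+3/2) = 243/4 ✓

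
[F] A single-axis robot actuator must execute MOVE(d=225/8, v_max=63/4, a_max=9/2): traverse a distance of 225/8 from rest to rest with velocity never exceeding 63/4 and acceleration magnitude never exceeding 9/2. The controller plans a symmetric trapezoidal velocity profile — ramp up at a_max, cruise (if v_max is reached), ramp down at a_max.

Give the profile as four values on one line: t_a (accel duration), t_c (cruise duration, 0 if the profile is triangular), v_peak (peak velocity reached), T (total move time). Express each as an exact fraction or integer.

t_a=5/2 t_c=0 v_peak=45/4 T=5

v_max²/a_max = (63/4)²/(9/2) = 441/8
225/8 < 441/8 ⇒ no cruise
v_peak = √(225/8·9/2) = √(2025/16) = 45/4
t_a = (45/4)/(9/2) = 5/2; t_c = 0
T = 2·5/2 = 5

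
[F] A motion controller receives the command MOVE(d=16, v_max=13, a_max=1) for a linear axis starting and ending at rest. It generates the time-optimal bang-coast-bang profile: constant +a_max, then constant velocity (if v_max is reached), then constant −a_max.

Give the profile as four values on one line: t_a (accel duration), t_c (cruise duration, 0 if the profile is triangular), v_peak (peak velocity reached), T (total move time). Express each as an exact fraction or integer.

t_a=4 t_c=0 v_peak=4 T=8

(v_max)²/a_max = 13²/1 = 169
16 < 169 so t_c = 0
v_peak = √(16·1) = √16 = 4
t_a = 4/1 = 4; t_c = 0
T = 2·4 = 8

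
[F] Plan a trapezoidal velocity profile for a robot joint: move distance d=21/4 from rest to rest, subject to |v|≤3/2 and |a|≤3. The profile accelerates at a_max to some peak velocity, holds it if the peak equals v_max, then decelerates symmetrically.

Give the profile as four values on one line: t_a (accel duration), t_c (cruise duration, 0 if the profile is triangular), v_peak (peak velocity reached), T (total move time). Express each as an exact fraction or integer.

v_max²/a_max = (3/2)²/3 = 3/4
21/4 ≥ 3/4 so v_max reached
t_a = (3/2)/3 = 1/2; v_peak = 3/2
d_cruise = 21/4 − 3/4 = 9/2; t_c = (9/2)/(3/2) = 3
T = 2·1/2 + 3 = 4

t_a=1/2 t_c=3 v_peak=3/2 T=4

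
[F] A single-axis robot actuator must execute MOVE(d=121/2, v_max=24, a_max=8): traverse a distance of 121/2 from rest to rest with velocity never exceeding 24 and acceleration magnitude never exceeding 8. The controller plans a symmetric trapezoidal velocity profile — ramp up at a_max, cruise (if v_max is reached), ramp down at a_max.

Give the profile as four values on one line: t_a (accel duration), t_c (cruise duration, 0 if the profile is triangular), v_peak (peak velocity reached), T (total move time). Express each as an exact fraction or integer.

vₘ²/aₘ = 24²/8 = 72
121/2 < 72 ⇒ no cruise
v_peak = √(121/2·8) = √484 = 22
t_a = 22/8 = 11/4; t_c = 0
T = 2·11/4 = 11/2

t_a=11/4 t_c=0 v_peak=22 T=11/2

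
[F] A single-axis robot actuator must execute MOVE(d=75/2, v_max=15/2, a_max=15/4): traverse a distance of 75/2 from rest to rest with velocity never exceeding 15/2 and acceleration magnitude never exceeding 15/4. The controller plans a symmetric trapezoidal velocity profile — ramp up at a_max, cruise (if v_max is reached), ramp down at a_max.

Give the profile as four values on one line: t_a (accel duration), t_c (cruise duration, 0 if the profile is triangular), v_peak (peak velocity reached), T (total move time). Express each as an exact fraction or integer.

t_a=2 t_c=3 v_peak=15/2 T=7

vₘ²/aₘ = (15/2)²/(15/4) = 15
75/2 ≥ 15 so v_max reached
t_a = (15/2)/(15/4) = 2; v_peak = 15/2
d_cruise = 75/2 − 15 = 45/2; t_c = (45/2)/(15/2) = 3
T = 2·2 + 3 = 7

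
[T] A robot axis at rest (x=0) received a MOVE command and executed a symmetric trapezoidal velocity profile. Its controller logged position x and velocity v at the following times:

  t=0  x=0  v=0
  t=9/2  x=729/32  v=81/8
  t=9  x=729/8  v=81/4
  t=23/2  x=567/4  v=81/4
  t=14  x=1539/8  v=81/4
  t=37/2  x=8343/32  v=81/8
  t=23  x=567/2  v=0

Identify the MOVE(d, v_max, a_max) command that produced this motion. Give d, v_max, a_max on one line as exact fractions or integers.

final state: t=23, x=567/2, v=0 → d = 567/2
a_max = (81/8−0)/(9/2−0) = 9/4
max v = 81/4 over t∈[9,14] → v_max = 81/4
check: 81/4·(9+5) = 567/2 ✓

d=567/2 v_max=81/4 a_max=9/4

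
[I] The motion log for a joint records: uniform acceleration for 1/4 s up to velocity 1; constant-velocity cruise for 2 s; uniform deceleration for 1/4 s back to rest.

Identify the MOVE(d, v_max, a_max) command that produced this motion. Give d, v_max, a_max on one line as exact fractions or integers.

a_max = 1/(1/4) = 4
d_a = ½·1·1/4 = 1/8; d_c = 1·2 = 2
d = 2·1/8 + 2 = 9/4
t_c = 2 > 0 so v_max = 1

d=9/4 v_max=1 a_max=4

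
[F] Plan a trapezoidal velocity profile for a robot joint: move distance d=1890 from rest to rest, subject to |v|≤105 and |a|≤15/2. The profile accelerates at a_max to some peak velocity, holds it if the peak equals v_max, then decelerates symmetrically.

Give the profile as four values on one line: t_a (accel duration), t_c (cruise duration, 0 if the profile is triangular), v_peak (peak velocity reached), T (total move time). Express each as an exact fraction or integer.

t_a=14 t_c=4 v_peak=105 T=32

v_max²/a_max = 105²/(15/2) = 1470
1890 ≥ 1470 ⇒ cruise phase
t_a = 105/(15/2) = 14; v_peak = 105
d_cruise = 1890 − 1470 = 420; t_c = 420/105 = 4
T = 2·14 + 4 = 32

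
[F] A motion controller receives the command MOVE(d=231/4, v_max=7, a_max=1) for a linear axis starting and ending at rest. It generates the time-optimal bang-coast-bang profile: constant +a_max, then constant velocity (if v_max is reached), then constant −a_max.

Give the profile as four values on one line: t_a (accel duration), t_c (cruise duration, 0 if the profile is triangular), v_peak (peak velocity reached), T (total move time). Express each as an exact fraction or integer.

t_a=7 t_c=5/4 v_peak=7 T=61/4

v_max²/a_max = 7²/1 = 49
231/4 ≥ 49 ⇒ cruise phase
t_a = 7/1 = 7; v_peak = 7
d_cruise = 231/4 − 49 = 35/4; t_c = (35/4)/7 = 5/4
T = 2·7 + 5/4 = 61/4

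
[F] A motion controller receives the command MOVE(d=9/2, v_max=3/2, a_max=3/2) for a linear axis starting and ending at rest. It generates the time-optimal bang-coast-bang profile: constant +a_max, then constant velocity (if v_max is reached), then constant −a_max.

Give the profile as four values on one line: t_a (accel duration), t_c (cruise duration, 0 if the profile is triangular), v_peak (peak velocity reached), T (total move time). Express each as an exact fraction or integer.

vₘ²/aₘ = (3/2)²/(3/2) = 3/2
9/2 ≥ 3/2 → trapezoidal
t_a = (3/2)/(3/2) = 1; v_peak = 3/2
d_cruise = 9/2 − 3/2 = 3; t_c = 3/(3/2) = 2
T = 2·1 + 2 = 4

t_a=1 t_c=2 v_peak=3/2 T=4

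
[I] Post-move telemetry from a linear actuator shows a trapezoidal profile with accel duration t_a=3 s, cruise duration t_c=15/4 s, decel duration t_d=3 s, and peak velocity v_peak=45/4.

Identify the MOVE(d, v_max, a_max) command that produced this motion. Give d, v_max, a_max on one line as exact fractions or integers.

a_max = (45/4)/3 = 15/4
d_a = ½·45/4·3 = 135/8; d_c = 45/4·15/4 = 675/16
d = 2·135/8 + 675/16 = 1215/16
t_c = 15/4 > 0 → v_max = v_peak = 45/4

d=1215/16 v_max=45/4 a_max=15/4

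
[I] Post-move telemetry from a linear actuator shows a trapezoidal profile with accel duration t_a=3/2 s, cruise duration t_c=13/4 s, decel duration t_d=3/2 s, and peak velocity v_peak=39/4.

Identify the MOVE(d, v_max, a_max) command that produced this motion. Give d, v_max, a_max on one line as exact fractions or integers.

a_max = (39/4)/(3/2) = 13/2
d_a = ½·39/4·3/2 = 117/16; d_c = 39/4·13/4 = 507/16
d = 2·117/16 + 507/16 = 741/16
t_c = 13/4 > 0 so v_max = 39/4

d=741/16 v_max=39/4 a_max=13/2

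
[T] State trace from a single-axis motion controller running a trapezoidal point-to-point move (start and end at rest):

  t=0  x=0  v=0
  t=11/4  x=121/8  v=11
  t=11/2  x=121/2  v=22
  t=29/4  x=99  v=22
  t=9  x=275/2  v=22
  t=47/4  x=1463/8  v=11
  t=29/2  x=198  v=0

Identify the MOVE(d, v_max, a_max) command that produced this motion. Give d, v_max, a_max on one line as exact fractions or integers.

final state: t=29/2, x=198, v=0 → d = 198
a_max = (11−0)/(11/4−0) = 4
max v = 22 over t∈[11/2,9] → v_max = 22
check: 22·(11/2+7/2) = 198 ✓

d=198 v_max=22 a_max=4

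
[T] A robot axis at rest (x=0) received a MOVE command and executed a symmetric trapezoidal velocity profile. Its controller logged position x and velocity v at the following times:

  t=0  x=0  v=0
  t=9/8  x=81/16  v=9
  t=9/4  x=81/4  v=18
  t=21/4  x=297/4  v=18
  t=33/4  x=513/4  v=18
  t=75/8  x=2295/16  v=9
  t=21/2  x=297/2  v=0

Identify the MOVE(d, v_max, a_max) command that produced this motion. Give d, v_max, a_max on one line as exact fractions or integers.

final state: t=21/2, x=297/2, v=0 → d = 297/2
a_max = (9−0)/(9/8−0) = 8
max v = 18 over t∈[9/4,33/4] → v_max = 18
check: 18·(9/4+6) = 297/2 ✓

d=297/2 v_max=18 a_max=8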